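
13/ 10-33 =-317/ 10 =-31.70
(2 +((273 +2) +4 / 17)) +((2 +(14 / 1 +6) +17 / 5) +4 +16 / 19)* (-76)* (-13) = 2563297 / 85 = 30156.44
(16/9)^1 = 16/9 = 1.78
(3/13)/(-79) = -3/1027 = -0.00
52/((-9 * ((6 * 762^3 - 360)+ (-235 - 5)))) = -13/5973083478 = -0.00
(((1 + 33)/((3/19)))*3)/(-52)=-323/26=-12.42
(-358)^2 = 128164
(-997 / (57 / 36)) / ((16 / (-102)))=152541 / 38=4014.24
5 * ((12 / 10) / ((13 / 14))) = 84 / 13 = 6.46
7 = 7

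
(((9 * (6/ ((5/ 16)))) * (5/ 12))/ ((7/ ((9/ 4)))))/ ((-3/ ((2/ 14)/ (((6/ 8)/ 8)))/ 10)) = -5760/ 49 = -117.55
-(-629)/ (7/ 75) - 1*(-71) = 47672/ 7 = 6810.29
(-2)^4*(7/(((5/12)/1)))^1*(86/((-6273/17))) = -62.65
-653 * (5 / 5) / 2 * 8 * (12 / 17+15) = -697404 / 17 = -41023.76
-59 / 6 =-9.83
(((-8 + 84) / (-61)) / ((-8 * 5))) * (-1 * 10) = -19 / 61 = -0.31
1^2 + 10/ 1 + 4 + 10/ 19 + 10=485/ 19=25.53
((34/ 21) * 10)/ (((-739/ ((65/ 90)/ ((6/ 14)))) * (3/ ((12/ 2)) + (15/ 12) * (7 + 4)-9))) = -8840/ 1257039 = -0.01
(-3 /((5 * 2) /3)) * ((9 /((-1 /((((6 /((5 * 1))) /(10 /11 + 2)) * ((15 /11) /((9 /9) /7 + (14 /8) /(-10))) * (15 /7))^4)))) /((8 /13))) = 6663515625 /256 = 26029357.91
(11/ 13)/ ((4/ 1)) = 11/ 52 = 0.21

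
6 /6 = 1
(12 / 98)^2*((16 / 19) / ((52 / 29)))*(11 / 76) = 11484 / 11267893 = 0.00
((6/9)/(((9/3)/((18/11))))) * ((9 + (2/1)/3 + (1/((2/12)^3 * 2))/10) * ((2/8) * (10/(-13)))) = -614/429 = -1.43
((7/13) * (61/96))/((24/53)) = 22631/29952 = 0.76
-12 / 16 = -3 / 4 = -0.75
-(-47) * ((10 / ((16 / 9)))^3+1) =4306939 / 512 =8411.99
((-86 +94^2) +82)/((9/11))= 32384/3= 10794.67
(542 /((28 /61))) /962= 16531 /13468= 1.23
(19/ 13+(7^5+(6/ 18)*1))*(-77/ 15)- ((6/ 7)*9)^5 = -1116975301517/ 9832095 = -113605.02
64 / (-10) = -32 / 5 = -6.40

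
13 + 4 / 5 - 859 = -4226 / 5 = -845.20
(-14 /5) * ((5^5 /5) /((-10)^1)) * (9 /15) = 105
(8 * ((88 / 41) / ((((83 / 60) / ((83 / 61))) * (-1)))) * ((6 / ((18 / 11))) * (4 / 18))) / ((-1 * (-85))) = -61952 / 382653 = -0.16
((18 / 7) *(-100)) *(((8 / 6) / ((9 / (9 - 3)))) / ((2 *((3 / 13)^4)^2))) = -652584576800 / 45927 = -14209170.57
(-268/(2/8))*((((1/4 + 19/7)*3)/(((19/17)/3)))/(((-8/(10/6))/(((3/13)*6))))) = 12762495/1729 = 7381.43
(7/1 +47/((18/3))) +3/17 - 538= -53345/102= -522.99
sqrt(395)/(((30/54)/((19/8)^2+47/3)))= 12273 * sqrt(395)/320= 762.25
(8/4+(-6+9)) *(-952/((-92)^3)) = 595/97336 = 0.01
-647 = -647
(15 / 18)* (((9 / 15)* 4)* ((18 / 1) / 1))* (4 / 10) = 72 / 5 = 14.40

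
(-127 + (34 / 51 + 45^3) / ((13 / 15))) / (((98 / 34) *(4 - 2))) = 892653 / 49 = 18217.41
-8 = -8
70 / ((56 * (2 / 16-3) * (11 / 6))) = -60 / 253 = -0.24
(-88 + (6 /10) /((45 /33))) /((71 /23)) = -28.36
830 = 830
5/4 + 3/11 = 67/44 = 1.52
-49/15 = -3.27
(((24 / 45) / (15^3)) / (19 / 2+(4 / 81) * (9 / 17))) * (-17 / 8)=-578 / 16396875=-0.00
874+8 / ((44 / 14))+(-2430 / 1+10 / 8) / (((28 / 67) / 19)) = -109544.84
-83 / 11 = -7.55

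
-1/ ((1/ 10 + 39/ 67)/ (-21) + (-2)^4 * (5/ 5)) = -14070/ 224663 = -0.06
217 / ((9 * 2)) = 217 / 18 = 12.06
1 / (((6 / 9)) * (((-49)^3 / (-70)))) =15 / 16807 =0.00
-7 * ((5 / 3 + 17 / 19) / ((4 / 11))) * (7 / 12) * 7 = -275429 / 1368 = -201.34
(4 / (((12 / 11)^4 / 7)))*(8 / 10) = 102487 / 6480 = 15.82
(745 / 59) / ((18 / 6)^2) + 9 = 5524 / 531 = 10.40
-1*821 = -821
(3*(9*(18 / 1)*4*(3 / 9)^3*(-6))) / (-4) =108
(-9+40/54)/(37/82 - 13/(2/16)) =0.08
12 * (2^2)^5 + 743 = 13031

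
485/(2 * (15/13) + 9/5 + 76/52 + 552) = 31525/36242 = 0.87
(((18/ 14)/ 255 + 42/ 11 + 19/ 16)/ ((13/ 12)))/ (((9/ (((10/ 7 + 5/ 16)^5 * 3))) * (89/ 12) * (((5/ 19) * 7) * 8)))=25947448126894125/ 114976158323310592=0.23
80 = 80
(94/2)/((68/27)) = 1269/68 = 18.66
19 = 19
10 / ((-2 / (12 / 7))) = -60 / 7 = -8.57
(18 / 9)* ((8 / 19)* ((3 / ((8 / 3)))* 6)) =5.68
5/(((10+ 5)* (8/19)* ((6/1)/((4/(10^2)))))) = 19/3600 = 0.01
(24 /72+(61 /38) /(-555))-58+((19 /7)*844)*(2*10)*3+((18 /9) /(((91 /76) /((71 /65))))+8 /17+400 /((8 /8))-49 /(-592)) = 155853306444041 /1131042640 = 137796.14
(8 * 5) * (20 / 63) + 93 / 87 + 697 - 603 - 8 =182275 / 1827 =99.77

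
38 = 38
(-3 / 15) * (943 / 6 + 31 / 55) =-52051 / 1650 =-31.55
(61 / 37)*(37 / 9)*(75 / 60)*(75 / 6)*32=30500 / 9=3388.89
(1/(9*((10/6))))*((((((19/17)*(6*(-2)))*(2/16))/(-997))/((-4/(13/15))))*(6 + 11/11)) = -0.00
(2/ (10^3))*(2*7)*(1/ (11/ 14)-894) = -6874/ 275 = -25.00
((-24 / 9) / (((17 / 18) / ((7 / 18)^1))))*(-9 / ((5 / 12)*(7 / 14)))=4032 / 85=47.44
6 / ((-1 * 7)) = -0.86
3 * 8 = 24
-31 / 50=-0.62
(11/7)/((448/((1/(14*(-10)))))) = -0.00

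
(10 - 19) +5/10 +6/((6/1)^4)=-1835/216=-8.50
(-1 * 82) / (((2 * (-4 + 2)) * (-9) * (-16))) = 41 / 288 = 0.14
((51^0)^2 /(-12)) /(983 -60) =-0.00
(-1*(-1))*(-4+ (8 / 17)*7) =-12 / 17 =-0.71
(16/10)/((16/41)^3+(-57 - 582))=-551368/220182115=-0.00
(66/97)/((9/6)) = 44/97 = 0.45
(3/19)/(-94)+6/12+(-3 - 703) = -705.50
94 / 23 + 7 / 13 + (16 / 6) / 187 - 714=-709.36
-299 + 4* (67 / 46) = -6743 / 23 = -293.17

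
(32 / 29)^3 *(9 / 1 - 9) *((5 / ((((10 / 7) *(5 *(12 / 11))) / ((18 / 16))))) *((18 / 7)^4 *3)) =0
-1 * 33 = -33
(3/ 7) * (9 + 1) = 30/ 7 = 4.29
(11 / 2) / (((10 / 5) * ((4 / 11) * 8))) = 121 / 128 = 0.95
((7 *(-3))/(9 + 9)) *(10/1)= -35/3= -11.67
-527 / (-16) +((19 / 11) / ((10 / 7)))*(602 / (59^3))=5953550843 / 180733520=32.94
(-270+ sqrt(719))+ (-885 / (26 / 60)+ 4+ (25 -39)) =-2295.49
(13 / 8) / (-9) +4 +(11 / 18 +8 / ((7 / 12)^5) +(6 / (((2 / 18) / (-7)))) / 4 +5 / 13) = 452390401 / 15731352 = 28.76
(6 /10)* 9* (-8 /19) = -216 /95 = -2.27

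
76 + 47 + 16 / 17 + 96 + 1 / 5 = 18712 / 85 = 220.14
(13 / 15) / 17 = 0.05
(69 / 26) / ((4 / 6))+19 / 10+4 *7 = 8809 / 260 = 33.88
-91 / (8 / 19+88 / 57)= -741 / 16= -46.31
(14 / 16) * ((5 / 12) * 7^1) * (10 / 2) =1225 / 96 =12.76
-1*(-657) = 657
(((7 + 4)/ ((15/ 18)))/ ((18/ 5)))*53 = 583/ 3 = 194.33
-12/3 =-4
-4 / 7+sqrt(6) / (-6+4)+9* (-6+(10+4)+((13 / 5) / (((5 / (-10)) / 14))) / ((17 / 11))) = -209752 / 595- sqrt(6) / 2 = -353.75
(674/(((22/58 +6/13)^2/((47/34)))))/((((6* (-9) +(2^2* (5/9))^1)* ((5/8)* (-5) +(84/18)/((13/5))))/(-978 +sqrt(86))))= -3091123962460872/165185325535 +3160658448324* sqrt(86)/165185325535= -18535.62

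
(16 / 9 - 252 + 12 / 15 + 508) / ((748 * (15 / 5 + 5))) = 2909 / 67320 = 0.04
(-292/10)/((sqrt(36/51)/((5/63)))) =-73*sqrt(51)/189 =-2.76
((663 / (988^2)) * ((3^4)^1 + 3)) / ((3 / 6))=1071 / 9386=0.11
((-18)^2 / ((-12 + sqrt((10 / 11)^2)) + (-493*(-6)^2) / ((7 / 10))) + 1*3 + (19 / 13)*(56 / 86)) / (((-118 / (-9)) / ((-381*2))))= -228.93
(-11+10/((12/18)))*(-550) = -2200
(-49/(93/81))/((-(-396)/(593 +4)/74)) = -3247083/682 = -4761.12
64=64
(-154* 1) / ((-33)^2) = -14 / 99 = -0.14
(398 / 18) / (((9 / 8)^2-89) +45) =-12736 / 24615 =-0.52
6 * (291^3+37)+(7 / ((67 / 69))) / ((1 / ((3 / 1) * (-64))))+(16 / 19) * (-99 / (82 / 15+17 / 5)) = 25032649629840 / 169309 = 147851854.48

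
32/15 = 2.13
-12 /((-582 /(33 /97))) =66 /9409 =0.01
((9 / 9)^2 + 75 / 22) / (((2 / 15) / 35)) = 50925 / 44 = 1157.39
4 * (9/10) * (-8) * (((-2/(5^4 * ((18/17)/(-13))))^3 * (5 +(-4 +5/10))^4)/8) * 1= -10793861/9765625000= -0.00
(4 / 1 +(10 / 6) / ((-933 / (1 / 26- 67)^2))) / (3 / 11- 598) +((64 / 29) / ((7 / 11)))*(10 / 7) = 87701226686579 / 17678256441300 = 4.96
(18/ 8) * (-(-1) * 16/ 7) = 36/ 7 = 5.14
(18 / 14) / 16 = 0.08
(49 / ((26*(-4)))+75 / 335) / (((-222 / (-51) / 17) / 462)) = -115025757 / 257816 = -446.15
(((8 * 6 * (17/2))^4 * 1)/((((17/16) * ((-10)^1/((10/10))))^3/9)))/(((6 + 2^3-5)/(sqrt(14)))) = -2887778304 * sqrt(14)/125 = -86440616.18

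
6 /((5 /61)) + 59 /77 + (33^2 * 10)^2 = 45657986977 /385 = 118592173.97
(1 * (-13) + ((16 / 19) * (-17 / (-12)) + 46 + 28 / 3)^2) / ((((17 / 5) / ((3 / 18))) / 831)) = 1591064455 / 12274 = 129628.85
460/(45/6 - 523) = -920/1031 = -0.89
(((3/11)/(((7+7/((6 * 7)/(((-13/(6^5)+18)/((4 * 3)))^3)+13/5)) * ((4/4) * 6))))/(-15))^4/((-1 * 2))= -2895783288346173069544436022041448070235811463859916620689003688401/213310942357538588512333796741998279744174473840198021652489129479603451801920000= -0.00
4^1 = 4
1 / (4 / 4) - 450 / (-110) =5.09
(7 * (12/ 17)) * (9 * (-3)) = -2268/ 17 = -133.41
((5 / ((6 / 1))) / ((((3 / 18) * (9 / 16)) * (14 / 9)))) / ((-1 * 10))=-0.57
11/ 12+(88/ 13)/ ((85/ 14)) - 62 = -795181/ 13260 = -59.97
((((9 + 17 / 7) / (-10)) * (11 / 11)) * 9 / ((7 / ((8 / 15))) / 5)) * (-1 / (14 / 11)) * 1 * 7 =1056 / 49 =21.55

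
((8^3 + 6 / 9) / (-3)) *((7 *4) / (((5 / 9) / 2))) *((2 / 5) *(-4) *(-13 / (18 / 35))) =-31350592 / 45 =-696679.82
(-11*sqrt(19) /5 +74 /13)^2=525431 /4225 - 1628*sqrt(19) /65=15.19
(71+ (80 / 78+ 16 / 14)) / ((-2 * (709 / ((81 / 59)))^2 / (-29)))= 1266874425 / 318469526102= 0.00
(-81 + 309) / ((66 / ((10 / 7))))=380 / 77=4.94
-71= -71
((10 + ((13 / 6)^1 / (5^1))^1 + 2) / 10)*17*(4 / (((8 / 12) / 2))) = 6341 / 25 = 253.64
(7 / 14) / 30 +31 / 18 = 1.74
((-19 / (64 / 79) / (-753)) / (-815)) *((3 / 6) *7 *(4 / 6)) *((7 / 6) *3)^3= -0.00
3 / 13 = 0.23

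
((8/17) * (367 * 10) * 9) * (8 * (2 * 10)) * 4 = 169113600/17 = 9947858.82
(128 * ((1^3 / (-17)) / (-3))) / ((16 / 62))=496 / 51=9.73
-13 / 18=-0.72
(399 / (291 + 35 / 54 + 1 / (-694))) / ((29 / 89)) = 332702559 / 79240702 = 4.20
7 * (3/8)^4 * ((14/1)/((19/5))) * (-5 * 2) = -99225/19456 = -5.10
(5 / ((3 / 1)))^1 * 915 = 1525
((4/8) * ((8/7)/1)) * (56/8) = 4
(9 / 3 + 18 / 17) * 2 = 138 / 17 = 8.12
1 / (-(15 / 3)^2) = -1 / 25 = -0.04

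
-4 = -4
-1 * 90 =-90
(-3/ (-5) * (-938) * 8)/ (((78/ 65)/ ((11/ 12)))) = -10318/ 3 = -3439.33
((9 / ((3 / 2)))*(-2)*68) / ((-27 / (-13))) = -3536 / 9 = -392.89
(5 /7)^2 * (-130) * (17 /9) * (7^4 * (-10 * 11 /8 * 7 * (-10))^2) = -5016026640625 /18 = -278668146701.39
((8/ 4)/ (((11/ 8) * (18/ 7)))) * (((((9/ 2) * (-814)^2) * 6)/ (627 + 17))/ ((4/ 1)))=90354/ 23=3928.43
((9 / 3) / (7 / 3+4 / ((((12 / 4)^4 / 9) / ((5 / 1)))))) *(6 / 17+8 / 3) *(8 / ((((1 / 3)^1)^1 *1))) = 33264 / 697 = 47.72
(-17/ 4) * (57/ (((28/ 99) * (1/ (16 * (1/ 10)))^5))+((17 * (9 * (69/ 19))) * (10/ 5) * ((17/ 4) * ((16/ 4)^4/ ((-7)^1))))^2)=-7008705435184920576/ 55278125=-126789854670.09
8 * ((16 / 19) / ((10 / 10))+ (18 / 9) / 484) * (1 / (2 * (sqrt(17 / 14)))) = 7782 * sqrt(238) / 39083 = 3.07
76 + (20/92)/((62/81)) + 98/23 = 114857/1426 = 80.54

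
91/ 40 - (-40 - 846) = 35531/ 40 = 888.28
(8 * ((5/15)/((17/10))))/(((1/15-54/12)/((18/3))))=-4800/2261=-2.12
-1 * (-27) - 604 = -577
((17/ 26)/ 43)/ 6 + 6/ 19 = 40571/ 127452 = 0.32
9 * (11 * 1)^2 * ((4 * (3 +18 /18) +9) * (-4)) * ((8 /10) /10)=-8712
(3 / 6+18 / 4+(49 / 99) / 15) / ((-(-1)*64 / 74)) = 5.82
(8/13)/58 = 4/377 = 0.01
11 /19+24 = 467 /19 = 24.58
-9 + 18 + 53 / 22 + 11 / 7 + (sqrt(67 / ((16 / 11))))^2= 72741 / 1232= 59.04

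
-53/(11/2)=-106/11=-9.64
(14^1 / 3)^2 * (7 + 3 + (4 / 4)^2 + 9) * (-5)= -19600 / 9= -2177.78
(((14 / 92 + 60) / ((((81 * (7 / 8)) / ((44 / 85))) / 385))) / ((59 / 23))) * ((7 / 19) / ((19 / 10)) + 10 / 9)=22713306880 / 263958507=86.05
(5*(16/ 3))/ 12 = 20/ 9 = 2.22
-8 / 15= -0.53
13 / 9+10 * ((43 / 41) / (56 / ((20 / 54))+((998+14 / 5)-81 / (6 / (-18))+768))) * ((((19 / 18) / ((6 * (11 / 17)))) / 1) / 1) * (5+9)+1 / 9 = 5922523 / 3762693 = 1.57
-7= -7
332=332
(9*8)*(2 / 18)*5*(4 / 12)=40 / 3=13.33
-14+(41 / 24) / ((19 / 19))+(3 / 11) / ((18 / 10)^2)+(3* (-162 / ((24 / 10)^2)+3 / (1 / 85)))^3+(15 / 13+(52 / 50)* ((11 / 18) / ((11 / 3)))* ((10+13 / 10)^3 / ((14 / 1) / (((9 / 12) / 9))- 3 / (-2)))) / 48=1947795951608603693 / 6177600000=315299784.97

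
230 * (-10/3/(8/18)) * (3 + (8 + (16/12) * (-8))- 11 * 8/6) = 24725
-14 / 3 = -4.67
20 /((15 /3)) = 4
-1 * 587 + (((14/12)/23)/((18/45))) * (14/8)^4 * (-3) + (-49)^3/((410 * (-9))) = -24276779231/43453440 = -558.68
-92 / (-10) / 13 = 46 / 65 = 0.71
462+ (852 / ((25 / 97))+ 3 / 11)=1036209 / 275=3768.03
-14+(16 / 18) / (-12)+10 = -110 / 27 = -4.07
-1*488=-488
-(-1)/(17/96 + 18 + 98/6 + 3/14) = 672/23335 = 0.03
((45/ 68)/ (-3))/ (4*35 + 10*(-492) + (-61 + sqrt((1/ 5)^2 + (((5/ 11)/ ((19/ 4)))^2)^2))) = 3276075*sqrt(1912029761)/ 76015862999158305952 + 3463789527375375/ 76015862999158305952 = 0.00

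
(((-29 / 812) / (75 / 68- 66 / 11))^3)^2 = 0.00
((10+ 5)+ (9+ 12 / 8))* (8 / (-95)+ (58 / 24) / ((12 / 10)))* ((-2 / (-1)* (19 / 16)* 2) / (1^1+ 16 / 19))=4263277 / 33600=126.88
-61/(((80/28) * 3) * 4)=-427/240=-1.78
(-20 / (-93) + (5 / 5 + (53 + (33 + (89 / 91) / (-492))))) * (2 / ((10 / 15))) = 121045805 / 462644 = 261.64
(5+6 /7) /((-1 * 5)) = -1.17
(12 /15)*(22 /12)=22 /15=1.47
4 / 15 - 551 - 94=-9671 / 15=-644.73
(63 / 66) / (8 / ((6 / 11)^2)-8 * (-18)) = 0.01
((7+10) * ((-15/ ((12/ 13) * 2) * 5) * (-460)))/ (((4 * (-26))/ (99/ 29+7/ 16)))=-87339625/ 7424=-11764.50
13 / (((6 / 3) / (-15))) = -97.50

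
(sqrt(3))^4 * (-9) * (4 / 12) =-27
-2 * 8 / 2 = -8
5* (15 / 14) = 75 / 14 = 5.36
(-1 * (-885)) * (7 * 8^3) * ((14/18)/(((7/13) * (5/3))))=2748928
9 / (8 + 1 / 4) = 12 / 11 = 1.09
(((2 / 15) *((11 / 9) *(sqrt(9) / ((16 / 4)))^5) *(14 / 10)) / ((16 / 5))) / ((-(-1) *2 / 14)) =4851 / 40960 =0.12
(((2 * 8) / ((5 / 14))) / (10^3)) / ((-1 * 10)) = -14 / 3125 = -0.00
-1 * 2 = -2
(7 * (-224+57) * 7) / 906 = -8183 / 906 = -9.03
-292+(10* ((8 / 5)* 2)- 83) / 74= -21659 / 74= -292.69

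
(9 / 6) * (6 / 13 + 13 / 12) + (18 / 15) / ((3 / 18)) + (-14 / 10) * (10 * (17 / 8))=-10521 / 520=-20.23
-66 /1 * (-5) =330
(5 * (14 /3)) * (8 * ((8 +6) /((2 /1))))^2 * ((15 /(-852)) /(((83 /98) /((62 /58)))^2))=-2532559433600 /1234047237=-2052.24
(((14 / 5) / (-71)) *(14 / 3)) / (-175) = 28 / 26625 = 0.00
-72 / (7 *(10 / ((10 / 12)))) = -6 / 7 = -0.86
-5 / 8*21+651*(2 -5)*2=-31353 / 8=-3919.12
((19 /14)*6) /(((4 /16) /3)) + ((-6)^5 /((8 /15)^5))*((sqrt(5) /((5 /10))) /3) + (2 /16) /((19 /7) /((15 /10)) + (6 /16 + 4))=710823 /7273-61509375*sqrt(5) /512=-268533.41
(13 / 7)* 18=234 / 7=33.43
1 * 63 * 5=315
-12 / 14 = -6 / 7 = -0.86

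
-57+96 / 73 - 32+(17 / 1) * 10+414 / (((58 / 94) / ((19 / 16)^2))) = 278693745 / 270976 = 1028.48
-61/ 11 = -5.55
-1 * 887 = -887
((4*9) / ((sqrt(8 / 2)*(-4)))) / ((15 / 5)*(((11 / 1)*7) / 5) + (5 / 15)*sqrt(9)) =-45 / 472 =-0.10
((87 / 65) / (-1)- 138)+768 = 40863 / 65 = 628.66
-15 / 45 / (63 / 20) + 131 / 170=21359 / 32130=0.66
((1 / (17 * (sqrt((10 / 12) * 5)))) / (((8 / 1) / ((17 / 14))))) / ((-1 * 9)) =-sqrt(6) / 5040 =-0.00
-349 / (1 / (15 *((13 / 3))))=-22685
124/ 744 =1/ 6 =0.17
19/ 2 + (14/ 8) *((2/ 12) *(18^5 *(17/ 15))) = 6246167/ 10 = 624616.70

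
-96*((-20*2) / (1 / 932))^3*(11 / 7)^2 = 601844525432832000 / 49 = 12282541335363918.37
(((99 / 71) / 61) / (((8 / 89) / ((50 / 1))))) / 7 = 220275 / 121268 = 1.82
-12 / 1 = -12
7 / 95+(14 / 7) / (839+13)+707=28615367 / 40470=707.08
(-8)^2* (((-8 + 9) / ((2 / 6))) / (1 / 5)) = 960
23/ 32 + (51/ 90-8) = -3223/ 480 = -6.71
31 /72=0.43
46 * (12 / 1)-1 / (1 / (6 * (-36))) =768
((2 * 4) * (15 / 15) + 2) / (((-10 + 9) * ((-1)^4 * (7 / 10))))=-100 / 7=-14.29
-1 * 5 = -5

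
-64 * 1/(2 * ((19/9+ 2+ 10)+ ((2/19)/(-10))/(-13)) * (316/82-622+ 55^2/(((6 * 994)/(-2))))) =21743074080/5936910802691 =0.00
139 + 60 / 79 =11041 / 79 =139.76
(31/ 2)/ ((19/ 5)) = 155/ 38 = 4.08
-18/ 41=-0.44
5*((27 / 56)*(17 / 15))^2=1.49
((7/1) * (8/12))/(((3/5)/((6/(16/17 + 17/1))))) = 476/183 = 2.60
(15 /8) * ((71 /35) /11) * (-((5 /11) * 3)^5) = -161746875 /99207416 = -1.63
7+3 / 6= 15 / 2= 7.50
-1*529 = -529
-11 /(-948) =11 /948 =0.01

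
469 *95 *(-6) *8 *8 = -17109120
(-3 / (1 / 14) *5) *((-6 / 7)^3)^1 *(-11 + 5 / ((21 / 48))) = 19440 / 343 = 56.68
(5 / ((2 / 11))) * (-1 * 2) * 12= -660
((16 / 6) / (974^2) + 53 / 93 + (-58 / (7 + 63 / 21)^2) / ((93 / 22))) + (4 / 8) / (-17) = 2520254417 / 6249403150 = 0.40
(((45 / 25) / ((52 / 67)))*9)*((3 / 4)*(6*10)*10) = 244215 / 26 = 9392.88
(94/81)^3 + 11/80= 1.70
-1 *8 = -8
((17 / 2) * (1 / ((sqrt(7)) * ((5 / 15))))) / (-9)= -17 * sqrt(7) / 42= -1.07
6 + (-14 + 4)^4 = 10006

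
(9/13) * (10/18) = 5/13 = 0.38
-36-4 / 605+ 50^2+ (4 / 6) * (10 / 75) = 13416928 / 5445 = 2464.08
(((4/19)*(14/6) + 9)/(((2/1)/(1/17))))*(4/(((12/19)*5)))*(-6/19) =-541/4845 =-0.11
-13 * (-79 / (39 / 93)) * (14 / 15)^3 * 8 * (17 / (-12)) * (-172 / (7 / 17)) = 95440155328 / 10125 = 9426188.18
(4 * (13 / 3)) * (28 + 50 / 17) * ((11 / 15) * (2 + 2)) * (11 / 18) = 6619184 / 6885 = 961.39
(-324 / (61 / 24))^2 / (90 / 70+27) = 23514624 / 40931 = 574.49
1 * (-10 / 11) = -10 / 11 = -0.91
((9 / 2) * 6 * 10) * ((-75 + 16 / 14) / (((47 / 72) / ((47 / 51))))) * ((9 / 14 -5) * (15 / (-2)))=-766349100 / 833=-919986.91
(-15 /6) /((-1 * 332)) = 5 /664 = 0.01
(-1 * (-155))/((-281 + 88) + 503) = 1/2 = 0.50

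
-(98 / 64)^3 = -3.59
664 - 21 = 643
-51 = -51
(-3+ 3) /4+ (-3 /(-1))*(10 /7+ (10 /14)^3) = 1845 /343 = 5.38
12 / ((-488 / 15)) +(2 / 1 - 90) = -10781 / 122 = -88.37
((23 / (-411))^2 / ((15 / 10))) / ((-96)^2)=529 / 2335163904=0.00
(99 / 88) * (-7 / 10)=-63 / 80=-0.79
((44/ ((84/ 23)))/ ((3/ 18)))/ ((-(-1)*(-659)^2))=506/ 3039967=0.00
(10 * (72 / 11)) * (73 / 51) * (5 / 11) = 87600 / 2057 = 42.59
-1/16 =-0.06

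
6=6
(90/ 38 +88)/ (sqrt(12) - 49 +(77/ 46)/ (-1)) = -61369014/ 34251737 - 7266344 * sqrt(3)/ 102755211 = -1.91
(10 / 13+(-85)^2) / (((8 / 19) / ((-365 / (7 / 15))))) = -9771588375 / 728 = -13422511.50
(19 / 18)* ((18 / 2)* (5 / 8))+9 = 239 / 16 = 14.94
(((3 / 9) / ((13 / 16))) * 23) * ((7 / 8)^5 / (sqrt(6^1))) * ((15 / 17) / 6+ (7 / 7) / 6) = 386561 * sqrt(6) / 1527552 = 0.62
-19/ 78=-0.24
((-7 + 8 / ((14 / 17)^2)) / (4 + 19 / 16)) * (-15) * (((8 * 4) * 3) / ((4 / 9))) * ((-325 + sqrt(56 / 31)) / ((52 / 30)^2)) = 17131500000 / 52871 - 1370520000 * sqrt(434) / 21307013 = 322684.50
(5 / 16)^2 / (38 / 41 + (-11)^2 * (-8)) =-41 / 406016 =-0.00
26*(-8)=-208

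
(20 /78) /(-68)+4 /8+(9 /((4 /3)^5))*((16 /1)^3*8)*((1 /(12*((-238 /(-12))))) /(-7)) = -1348567 /32487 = -41.51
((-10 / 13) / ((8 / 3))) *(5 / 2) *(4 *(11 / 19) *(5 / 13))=-4125 / 6422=-0.64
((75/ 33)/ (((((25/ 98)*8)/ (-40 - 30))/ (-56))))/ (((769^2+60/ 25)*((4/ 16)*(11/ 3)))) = 2881200/ 357774857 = 0.01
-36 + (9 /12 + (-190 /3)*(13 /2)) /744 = -326339 /8928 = -36.55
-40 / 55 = -8 / 11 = -0.73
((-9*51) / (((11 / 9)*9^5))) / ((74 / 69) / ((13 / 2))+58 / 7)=-35581 / 47278242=-0.00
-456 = -456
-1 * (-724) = 724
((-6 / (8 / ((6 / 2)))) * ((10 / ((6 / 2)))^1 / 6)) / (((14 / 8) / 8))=-40 / 7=-5.71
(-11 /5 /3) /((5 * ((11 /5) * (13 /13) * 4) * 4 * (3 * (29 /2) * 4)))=-1 /41760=-0.00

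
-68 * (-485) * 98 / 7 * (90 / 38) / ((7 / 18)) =53427600 / 19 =2811978.95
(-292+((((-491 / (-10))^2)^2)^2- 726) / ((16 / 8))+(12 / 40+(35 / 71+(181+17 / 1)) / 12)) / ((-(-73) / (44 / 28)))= 7914513524510373443999303 / 21768600000000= 363574760182.57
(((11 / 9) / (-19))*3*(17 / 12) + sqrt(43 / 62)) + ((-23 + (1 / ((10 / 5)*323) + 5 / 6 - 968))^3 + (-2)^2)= -3533085845809826329 / 3639412836 + sqrt(2666) / 62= -970784574.87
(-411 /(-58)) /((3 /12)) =822 /29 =28.34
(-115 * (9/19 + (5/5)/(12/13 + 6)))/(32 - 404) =0.19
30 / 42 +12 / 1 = 89 / 7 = 12.71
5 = 5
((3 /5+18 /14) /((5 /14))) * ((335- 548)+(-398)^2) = 20881212 /25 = 835248.48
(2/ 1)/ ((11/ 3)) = 0.55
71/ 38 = 1.87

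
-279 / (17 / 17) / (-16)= 279 / 16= 17.44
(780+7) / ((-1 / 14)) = -11018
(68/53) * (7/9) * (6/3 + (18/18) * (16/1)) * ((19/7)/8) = 323/53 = 6.09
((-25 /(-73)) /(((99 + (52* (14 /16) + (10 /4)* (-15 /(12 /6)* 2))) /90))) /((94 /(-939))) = -1056375 /367117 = -2.88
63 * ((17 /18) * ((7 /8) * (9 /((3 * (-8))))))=-2499 /128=-19.52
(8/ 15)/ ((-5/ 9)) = -0.96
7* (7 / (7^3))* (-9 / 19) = -9 / 133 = -0.07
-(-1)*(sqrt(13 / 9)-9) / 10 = -9 / 10 + sqrt(13) / 30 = -0.78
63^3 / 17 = 250047 / 17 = 14708.65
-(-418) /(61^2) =418 /3721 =0.11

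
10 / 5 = 2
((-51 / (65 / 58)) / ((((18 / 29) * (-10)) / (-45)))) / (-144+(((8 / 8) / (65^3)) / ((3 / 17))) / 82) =2.29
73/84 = 0.87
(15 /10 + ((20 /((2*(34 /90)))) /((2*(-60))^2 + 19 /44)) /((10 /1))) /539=32318529 /11611701794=0.00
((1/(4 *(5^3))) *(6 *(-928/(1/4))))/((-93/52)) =96512/3875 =24.91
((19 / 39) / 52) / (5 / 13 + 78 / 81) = 171 / 24596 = 0.01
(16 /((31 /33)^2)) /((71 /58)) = 1010592 /68231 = 14.81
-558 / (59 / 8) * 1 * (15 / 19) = -66960 / 1121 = -59.73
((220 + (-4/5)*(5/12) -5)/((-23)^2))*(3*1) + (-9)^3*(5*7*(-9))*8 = 42252868/23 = 1837081.22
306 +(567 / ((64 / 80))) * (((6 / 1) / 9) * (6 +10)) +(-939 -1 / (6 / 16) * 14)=20669 / 3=6889.67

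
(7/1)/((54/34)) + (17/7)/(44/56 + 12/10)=21131/3753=5.63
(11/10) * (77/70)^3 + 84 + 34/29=25124589/290000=86.64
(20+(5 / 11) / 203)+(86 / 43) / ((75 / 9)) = 1130023 / 55825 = 20.24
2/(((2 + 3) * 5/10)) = 4/5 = 0.80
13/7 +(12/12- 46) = -302/7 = -43.14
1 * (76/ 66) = 38/ 33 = 1.15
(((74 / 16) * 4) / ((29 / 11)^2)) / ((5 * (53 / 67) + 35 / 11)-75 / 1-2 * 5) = -3299549 / 96521570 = -0.03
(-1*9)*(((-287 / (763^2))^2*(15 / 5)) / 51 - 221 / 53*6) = 1403256383178705 / 6231991649989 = 225.17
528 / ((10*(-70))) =-132 / 175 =-0.75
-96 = -96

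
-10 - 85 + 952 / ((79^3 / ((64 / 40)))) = -234185909 / 2465195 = -95.00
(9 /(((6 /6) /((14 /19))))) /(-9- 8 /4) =-126 /209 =-0.60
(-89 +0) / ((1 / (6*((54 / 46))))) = -14418 / 23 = -626.87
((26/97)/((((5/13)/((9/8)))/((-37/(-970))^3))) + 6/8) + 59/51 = 172193380748863/90299866620000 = 1.91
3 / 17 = 0.18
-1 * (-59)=59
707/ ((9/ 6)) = 1414/ 3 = 471.33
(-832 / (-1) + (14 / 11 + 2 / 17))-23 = 151543 / 187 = 810.39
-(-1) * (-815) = -815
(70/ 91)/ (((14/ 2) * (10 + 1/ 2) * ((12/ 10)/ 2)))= 100/ 5733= 0.02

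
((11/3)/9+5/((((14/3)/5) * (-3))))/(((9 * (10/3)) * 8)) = -0.01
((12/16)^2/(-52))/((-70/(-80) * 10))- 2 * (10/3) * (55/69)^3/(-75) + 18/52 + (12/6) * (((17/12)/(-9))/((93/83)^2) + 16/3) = 24834817235659/2298275244720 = 10.81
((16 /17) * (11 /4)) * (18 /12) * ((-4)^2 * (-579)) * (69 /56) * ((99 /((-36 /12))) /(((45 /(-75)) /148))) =-42926550480 /119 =-360727314.96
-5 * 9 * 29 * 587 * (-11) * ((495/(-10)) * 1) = -417106057.50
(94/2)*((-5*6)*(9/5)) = -2538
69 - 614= -545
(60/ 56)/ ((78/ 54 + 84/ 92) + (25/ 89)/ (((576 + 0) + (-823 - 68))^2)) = 3481947/ 7661414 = 0.45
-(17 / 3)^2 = -289 / 9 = -32.11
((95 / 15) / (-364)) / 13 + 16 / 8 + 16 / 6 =66229 / 14196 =4.67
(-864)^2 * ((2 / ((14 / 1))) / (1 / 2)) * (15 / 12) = 1866240 / 7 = 266605.71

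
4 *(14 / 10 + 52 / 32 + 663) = 26641 / 10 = 2664.10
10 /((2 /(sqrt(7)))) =5 * sqrt(7) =13.23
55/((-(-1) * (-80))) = -11/16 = -0.69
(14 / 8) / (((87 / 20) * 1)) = 35 / 87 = 0.40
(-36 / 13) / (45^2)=-4 / 2925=-0.00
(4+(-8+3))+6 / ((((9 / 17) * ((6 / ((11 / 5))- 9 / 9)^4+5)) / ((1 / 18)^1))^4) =-196964695241070557669435726975 / 196964699078837945604846185856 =-1.00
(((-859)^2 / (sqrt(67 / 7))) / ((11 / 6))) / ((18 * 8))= 737881 * sqrt(469) / 17688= 903.43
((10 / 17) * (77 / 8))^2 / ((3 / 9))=444675 / 4624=96.17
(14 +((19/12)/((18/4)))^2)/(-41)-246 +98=-17735473/119556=-148.34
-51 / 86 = -0.59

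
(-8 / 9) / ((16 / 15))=-5 / 6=-0.83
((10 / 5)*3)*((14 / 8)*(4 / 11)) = 42 / 11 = 3.82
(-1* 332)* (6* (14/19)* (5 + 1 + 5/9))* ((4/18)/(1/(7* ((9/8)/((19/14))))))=-13437368/1083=-12407.54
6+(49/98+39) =45.50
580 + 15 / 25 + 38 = 3093 / 5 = 618.60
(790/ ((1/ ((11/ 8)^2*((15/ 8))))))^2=513981455625/ 65536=7842734.61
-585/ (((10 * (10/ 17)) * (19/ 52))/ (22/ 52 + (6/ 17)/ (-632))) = -115.00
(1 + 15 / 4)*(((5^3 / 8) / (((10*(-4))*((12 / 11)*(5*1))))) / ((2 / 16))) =-1045 / 384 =-2.72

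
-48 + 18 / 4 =-87 / 2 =-43.50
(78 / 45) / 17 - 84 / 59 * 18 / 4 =-94856 / 15045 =-6.30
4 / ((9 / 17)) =68 / 9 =7.56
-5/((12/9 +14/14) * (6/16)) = -40/7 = -5.71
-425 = -425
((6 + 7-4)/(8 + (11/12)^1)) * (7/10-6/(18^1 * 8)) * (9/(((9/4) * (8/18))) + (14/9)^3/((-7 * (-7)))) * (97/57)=50706071/4940190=10.26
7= 7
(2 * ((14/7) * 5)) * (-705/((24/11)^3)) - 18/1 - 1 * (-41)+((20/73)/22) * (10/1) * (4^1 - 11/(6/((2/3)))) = -411411829/308352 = -1334.23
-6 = -6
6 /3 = 2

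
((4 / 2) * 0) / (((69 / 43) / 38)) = 0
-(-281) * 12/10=1686/5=337.20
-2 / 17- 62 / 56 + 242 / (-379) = -1.86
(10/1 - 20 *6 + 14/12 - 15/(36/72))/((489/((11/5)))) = -9163/14670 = -0.62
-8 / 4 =-2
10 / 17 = 0.59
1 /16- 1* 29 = -463 /16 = -28.94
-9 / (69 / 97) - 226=-5489 / 23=-238.65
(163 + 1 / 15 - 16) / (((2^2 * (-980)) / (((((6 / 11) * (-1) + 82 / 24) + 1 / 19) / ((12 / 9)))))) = -8088299 / 98313600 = -0.08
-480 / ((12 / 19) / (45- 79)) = 25840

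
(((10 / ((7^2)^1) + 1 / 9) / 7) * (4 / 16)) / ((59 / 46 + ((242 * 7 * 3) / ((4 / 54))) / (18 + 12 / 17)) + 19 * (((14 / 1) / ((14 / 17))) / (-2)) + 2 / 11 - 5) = 1863851 / 579946324230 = 0.00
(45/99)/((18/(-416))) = -1040/99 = -10.51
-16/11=-1.45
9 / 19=0.47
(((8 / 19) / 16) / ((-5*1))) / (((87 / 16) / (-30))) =16 / 551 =0.03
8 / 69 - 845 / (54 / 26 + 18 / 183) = -44659 / 115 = -388.34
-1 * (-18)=18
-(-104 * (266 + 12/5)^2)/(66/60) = 34054592/5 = 6810918.40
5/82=0.06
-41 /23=-1.78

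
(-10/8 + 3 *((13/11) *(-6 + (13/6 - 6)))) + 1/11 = -1585/44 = -36.02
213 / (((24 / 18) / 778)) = 248571 / 2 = 124285.50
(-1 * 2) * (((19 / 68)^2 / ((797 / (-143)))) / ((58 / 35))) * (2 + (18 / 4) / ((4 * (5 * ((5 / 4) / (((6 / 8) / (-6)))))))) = 285836551 / 8549960960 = 0.03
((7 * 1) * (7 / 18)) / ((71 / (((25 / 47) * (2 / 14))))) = 175 / 60066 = 0.00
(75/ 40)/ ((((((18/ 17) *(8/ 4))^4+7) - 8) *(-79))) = -0.00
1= 1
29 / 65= 0.45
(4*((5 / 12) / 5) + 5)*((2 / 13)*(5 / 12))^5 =3125 / 541345194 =0.00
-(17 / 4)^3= -4913 / 64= -76.77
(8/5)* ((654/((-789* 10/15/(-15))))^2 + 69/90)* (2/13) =5786893096/67439775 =85.81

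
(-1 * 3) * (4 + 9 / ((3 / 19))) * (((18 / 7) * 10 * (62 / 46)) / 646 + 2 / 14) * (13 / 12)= -8103667 / 208012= -38.96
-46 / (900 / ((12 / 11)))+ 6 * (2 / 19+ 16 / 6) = 259826 / 15675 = 16.58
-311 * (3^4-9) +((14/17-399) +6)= -387331/17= -22784.18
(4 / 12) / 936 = 1 / 2808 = 0.00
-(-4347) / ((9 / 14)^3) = 441784 / 27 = 16362.37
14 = 14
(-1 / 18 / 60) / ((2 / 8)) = -1 / 270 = -0.00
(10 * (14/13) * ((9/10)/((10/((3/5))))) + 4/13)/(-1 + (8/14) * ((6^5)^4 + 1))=2023/4753005972081867825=0.00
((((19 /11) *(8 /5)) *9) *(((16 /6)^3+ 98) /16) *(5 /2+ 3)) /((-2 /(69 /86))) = -401.18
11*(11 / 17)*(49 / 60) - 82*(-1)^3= 89569 / 1020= 87.81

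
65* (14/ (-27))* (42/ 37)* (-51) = 216580/ 111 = 1951.17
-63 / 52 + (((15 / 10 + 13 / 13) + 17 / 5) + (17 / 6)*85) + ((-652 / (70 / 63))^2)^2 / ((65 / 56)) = 49797749030970467 / 487500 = 102149228781.48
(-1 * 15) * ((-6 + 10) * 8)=-480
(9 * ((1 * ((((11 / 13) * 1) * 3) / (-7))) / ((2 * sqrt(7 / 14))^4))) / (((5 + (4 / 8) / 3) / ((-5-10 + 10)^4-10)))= -547965 / 5642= -97.12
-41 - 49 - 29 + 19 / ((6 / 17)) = -391 / 6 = -65.17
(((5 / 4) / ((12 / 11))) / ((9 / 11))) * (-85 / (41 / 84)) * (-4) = 359975 / 369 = 975.54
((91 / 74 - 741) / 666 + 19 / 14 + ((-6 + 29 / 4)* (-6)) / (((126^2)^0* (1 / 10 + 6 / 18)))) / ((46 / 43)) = -3290245577 / 206302824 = -15.95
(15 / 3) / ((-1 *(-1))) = 5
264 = 264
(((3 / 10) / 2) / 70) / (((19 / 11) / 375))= 495 / 1064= 0.47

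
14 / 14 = 1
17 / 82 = 0.21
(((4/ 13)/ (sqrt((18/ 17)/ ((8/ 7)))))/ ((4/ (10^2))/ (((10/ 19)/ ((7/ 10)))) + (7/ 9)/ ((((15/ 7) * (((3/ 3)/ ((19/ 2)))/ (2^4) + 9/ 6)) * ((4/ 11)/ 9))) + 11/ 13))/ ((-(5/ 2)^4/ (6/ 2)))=-351744 * sqrt(119)/ 1072493261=-0.00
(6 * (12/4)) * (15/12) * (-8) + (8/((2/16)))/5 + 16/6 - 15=-2693/15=-179.53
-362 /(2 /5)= -905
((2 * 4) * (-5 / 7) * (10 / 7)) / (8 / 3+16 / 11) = -1650 / 833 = -1.98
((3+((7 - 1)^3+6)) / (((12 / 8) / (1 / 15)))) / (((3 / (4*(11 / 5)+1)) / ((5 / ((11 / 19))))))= 9310 / 33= 282.12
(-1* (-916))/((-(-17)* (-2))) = -458/17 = -26.94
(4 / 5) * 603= 2412 / 5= 482.40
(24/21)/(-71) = -8/497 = -0.02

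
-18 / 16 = -9 / 8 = -1.12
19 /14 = 1.36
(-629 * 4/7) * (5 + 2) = -2516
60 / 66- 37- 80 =-1277 / 11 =-116.09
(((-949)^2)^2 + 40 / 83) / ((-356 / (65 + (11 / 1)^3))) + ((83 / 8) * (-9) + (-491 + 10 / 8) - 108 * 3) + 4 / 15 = -2819354036426674741 / 886440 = -3180535666741.88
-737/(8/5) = -3685/8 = -460.62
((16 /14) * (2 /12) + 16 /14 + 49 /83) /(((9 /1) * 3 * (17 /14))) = 6706 /114291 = 0.06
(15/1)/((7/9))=135/7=19.29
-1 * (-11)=11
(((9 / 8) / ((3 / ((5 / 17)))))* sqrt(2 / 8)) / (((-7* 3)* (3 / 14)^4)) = -1715 / 1377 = -1.25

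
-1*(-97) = 97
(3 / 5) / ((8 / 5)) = 3 / 8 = 0.38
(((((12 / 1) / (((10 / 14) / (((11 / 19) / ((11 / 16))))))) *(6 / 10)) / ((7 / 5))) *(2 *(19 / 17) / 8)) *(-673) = -96912 / 85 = -1140.14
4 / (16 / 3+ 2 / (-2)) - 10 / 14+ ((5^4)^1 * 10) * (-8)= -4549981 / 91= -49999.79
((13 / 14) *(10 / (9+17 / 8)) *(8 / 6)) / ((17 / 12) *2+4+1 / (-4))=8320 / 49217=0.17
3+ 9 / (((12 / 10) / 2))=18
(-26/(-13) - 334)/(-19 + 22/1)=-110.67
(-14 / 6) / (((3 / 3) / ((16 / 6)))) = -56 / 9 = -6.22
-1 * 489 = -489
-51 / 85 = -0.60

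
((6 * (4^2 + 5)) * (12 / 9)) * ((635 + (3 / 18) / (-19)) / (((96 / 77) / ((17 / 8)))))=663300407 / 3648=181825.77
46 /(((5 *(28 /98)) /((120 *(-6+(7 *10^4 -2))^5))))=6490514662528345507303784448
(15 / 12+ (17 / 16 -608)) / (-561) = 881 / 816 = 1.08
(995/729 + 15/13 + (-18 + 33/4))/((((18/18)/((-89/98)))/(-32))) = -97587788/464373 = -210.15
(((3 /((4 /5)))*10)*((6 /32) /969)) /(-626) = -75 /6470336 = -0.00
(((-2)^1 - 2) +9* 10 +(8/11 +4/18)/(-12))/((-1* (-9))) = 51037/5346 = 9.55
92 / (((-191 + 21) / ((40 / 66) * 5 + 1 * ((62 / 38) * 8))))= -463864 / 53295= -8.70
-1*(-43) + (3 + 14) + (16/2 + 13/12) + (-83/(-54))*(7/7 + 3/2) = 1969/27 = 72.93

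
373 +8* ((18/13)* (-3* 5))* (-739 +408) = 719809/13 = 55369.92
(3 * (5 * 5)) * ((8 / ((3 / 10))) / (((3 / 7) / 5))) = 70000 / 3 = 23333.33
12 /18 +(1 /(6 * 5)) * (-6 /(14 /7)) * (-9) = 47 /30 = 1.57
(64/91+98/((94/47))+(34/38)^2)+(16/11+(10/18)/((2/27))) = 42971891/722722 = 59.46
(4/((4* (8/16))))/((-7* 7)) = -2/49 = -0.04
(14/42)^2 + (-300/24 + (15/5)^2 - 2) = -97/18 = -5.39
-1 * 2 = -2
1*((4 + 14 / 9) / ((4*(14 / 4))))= 25 / 63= 0.40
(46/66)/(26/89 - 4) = -2047/10890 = -0.19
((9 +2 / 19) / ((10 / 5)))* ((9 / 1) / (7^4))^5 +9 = 27288955073793519819 / 3032106119309256038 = 9.00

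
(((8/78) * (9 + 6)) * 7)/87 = 140/1131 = 0.12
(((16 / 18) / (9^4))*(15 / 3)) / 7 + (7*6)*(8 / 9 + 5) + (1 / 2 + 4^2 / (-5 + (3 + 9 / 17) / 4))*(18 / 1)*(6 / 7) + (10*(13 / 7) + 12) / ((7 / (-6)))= 2443370288 / 14467005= 168.89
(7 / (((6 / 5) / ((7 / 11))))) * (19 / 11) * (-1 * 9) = -13965 / 242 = -57.71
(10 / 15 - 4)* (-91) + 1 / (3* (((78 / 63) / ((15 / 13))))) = 307895 / 1014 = 303.64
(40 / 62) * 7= 4.52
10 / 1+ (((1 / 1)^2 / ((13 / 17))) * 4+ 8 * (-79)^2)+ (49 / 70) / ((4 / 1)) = 25970571 / 520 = 49943.41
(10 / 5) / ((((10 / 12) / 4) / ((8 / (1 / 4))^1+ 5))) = 1776 / 5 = 355.20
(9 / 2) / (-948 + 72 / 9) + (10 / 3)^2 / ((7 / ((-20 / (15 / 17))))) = -12785701 / 355320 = -35.98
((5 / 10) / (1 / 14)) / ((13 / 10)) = 70 / 13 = 5.38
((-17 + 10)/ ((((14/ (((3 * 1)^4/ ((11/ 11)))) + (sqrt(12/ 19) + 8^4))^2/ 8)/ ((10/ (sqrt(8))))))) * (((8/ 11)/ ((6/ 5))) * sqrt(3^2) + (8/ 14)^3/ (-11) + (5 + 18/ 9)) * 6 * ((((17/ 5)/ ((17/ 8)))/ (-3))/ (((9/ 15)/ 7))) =-92708669024050725 * sqrt(114)/ 657932141491373138879104 + 163983276827603657595 * sqrt(2)/ 59812012862852103534464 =0.00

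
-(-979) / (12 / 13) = 12727 / 12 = 1060.58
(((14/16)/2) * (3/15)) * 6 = 21/40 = 0.52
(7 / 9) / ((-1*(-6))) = 7 / 54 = 0.13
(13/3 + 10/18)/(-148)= -11/333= -0.03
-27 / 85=-0.32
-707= -707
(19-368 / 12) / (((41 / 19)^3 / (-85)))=20405525 / 206763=98.69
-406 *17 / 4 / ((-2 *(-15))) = -3451 / 60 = -57.52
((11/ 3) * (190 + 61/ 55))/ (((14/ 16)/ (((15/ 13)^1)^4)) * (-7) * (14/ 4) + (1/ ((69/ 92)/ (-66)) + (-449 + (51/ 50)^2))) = -567594000/ 443923699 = -1.28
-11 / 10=-1.10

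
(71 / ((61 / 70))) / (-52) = -2485 / 1586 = -1.57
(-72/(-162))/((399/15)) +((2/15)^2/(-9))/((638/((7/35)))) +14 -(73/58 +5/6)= 5122556734/429573375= 11.92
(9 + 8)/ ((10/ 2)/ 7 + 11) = 119/ 82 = 1.45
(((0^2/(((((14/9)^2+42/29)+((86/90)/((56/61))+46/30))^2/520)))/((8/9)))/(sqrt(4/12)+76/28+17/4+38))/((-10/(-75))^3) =0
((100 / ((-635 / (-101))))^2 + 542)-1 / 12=153851687 / 193548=794.90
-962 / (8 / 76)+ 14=-9125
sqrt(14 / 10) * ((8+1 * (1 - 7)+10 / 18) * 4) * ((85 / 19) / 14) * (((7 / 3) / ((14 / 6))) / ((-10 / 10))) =-782 * sqrt(35) / 1197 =-3.86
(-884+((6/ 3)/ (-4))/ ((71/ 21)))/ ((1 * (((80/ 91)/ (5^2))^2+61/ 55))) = -285909598975/ 359049982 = -796.29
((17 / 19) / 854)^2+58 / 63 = 2181490945 / 2369547684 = 0.92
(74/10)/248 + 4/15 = 1103/3720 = 0.30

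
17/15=1.13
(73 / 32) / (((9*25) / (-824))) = -8.35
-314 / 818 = -157 / 409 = -0.38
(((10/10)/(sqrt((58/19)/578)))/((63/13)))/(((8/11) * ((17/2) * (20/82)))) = 5863 * sqrt(551)/73080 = 1.88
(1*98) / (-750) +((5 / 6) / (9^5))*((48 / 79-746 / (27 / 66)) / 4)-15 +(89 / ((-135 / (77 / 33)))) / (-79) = -476021997647 / 31487879250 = -15.12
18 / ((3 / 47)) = 282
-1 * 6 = -6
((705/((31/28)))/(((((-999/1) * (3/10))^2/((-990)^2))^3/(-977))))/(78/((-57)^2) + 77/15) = -20556717825559300000000000000/131162253734680820217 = -156727391.00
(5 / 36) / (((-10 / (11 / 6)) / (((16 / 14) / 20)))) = -11 / 7560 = -0.00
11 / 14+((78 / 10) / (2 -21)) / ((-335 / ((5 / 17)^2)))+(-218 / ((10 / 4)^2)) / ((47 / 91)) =-403951368141 / 6051905650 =-66.75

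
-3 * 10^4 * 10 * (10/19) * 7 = -21000000/19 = -1105263.16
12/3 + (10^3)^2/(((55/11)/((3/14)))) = 300028/7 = 42861.14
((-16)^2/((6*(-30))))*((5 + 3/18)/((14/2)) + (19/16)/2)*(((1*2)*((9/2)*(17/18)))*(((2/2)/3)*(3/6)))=-3043/1134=-2.68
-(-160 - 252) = 412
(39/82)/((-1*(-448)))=39/36736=0.00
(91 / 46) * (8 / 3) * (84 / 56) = 182 / 23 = 7.91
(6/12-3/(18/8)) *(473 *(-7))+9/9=16561/6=2760.17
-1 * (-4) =4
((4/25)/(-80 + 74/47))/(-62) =47/1428325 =0.00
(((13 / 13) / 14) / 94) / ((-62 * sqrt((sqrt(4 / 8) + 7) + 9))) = -sqrt(2) / (81592 * sqrt(sqrt(2) + 32)) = -0.00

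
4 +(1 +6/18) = 16/3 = 5.33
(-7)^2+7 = 56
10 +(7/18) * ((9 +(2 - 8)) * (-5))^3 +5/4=-5205/4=-1301.25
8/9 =0.89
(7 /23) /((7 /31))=31 /23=1.35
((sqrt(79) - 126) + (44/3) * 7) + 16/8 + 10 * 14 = sqrt(79) + 356/3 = 127.55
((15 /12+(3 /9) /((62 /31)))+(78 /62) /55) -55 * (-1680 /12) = 157571453 /20460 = 7701.44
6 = 6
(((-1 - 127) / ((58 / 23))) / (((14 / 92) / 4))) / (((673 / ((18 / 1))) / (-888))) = 4329234432 / 136619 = 31688.38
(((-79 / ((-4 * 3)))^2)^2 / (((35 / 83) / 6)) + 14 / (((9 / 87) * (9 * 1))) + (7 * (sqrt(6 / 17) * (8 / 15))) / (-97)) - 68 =1075483441 / 40320 - 56 * sqrt(102) / 24735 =26673.67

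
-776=-776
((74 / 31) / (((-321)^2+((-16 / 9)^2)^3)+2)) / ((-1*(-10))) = 19663317 / 8490598087745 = 0.00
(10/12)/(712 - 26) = 5/4116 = 0.00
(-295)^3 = -25672375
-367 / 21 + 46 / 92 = -713 / 42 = -16.98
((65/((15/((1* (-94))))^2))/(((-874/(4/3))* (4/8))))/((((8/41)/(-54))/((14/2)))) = 32967116/2185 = 15087.92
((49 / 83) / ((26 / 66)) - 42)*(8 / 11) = -349608 / 11869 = -29.46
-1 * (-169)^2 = -28561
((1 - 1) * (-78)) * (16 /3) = 0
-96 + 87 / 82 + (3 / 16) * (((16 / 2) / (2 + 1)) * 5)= -3790 / 41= -92.44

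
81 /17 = 4.76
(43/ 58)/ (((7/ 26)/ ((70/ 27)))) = 7.14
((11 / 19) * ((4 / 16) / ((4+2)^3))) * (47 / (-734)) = -517 / 12049344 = -0.00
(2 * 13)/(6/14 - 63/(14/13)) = -364/813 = -0.45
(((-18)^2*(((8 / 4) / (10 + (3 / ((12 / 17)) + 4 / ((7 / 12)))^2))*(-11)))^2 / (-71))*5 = -156148390379520 / 776243193191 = -201.16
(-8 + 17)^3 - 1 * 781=-52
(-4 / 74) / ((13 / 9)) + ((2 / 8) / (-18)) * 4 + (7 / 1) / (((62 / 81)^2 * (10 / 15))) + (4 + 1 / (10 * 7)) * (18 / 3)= 48823763251 / 1164847320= 41.91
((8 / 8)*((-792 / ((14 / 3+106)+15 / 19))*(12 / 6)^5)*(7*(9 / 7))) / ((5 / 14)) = -182020608 / 31765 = -5730.23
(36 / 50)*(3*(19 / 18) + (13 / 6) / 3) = 14 / 5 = 2.80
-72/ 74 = -36/ 37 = -0.97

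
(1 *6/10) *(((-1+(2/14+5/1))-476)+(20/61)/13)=-7857417/27755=-283.10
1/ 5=0.20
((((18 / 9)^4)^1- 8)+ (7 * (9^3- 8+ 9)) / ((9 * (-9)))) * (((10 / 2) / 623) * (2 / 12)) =-11155 / 151389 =-0.07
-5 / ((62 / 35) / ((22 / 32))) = -1925 / 992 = -1.94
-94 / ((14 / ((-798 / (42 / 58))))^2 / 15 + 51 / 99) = -182.47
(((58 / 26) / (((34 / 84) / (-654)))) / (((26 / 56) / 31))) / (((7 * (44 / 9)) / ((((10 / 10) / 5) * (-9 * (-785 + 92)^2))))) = 87326395276428 / 14365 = 6079108616.53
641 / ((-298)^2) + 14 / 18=627397 / 799236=0.78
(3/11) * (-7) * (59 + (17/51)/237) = -112.64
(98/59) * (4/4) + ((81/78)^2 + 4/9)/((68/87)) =1727471/478608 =3.61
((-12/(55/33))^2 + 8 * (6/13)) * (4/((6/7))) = 84224/325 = 259.15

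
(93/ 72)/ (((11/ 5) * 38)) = 155/ 10032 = 0.02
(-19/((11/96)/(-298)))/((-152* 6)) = -596/11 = -54.18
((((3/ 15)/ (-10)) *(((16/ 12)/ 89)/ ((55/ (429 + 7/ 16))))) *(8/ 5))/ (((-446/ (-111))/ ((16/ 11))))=-2033816/ 1500929375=-0.00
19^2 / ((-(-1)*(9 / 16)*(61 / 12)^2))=92416 / 3721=24.84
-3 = -3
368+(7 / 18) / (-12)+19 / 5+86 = 494389 / 1080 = 457.77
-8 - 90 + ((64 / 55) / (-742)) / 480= -29995351 / 306075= -98.00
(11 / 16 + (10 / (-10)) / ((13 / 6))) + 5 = 1087 / 208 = 5.23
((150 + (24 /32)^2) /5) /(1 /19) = 45771 /80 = 572.14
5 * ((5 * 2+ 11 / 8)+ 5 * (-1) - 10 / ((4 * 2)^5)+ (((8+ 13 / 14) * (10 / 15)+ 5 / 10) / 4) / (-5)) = 10411507 / 344064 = 30.26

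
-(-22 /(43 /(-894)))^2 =-386830224 /1849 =-209210.51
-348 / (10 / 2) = -348 / 5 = -69.60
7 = 7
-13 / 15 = -0.87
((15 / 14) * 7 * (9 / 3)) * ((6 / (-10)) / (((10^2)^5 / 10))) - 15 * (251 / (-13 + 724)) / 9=-2510000057591 / 4266000000000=-0.59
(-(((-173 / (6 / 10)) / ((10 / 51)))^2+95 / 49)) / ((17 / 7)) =-890388.55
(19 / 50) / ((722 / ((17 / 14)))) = 17 / 26600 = 0.00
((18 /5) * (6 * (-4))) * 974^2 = -409828032 /5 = -81965606.40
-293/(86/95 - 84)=27835/7894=3.53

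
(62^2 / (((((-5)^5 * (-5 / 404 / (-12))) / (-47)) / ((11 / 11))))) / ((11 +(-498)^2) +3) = 437939232 / 1937640625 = 0.23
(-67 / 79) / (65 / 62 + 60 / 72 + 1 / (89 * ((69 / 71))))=-4251619 / 9491218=-0.45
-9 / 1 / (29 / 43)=-387 / 29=-13.34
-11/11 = -1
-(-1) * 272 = 272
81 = 81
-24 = -24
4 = 4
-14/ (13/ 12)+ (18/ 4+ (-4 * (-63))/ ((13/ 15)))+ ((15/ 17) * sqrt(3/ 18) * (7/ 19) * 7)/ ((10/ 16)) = 196 * sqrt(6)/ 323+ 7341/ 26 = 283.83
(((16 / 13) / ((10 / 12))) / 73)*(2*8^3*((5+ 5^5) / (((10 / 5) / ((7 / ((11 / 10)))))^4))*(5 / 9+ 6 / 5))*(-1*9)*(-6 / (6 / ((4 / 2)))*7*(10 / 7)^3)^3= 4861526016000000000000 / 680821141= 7140680162868.21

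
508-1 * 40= 468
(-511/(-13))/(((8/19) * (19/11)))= 5621/104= 54.05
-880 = -880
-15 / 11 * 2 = -30 / 11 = -2.73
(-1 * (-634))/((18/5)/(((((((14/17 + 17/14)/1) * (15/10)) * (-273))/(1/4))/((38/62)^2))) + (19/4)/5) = 76829451400/115073899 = 667.65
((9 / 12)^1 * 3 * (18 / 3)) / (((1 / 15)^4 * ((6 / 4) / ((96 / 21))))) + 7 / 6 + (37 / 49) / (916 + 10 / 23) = 2082858.31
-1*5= -5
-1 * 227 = -227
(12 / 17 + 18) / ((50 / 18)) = 2862 / 425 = 6.73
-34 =-34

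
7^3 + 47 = 390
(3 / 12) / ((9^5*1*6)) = 1 / 1417176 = 0.00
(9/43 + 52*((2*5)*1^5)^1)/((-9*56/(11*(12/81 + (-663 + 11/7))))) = 15376472969/2048004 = 7508.03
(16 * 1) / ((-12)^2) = 1 / 9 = 0.11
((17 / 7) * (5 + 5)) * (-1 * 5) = -850 / 7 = -121.43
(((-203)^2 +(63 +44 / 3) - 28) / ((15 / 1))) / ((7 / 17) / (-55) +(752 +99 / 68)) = 92584448 / 25361073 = 3.65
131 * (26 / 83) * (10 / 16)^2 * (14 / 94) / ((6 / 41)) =16.31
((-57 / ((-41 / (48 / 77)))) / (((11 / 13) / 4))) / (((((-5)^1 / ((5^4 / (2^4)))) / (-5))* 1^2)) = 5557500 / 34727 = 160.03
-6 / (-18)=1 / 3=0.33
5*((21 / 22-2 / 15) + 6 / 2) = 1261 / 66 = 19.11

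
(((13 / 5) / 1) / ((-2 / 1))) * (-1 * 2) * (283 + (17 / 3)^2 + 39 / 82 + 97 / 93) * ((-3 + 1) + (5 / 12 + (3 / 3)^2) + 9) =1902236323 / 274536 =6928.91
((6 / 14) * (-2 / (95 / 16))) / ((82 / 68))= -3264 / 27265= -0.12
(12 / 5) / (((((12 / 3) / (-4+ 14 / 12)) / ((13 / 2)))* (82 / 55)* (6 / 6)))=-2431 / 328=-7.41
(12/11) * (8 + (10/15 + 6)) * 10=160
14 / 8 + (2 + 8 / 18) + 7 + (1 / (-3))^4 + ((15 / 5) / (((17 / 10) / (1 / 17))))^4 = 25329237708271 / 2260145410884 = 11.21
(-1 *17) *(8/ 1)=-136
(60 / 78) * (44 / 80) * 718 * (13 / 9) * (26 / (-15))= -102674 / 135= -760.55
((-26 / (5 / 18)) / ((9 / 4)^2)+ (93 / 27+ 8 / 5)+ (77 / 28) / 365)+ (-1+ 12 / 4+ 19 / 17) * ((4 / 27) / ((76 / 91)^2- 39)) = -2858672665933 / 212557015620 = -13.45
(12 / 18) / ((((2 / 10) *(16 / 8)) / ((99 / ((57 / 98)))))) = 5390 / 19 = 283.68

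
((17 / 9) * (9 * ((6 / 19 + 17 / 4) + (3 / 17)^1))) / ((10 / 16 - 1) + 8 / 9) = 110286 / 703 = 156.88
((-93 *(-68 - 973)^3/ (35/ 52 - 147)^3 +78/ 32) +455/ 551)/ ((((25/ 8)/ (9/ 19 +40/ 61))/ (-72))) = 875424167556128514051156/ 1004754027644025575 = 871282.07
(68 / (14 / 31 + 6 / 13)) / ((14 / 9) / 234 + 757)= 7214103 / 73335776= 0.10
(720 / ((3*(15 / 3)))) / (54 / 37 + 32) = 888 / 619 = 1.43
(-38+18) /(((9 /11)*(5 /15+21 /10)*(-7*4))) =550 /1533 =0.36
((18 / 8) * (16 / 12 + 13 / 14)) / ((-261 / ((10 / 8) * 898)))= -213275 / 9744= -21.89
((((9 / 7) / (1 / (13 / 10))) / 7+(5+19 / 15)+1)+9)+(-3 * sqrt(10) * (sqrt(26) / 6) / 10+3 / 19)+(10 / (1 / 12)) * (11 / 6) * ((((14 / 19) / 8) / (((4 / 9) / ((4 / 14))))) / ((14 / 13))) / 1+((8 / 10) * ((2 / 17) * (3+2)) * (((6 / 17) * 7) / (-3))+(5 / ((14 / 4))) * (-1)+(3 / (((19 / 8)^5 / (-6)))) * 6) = 24.71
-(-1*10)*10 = 100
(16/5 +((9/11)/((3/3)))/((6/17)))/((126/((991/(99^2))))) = 601537/135841860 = 0.00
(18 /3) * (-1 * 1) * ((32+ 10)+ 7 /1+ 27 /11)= -308.73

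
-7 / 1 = -7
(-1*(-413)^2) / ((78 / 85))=-14498365 / 78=-185876.47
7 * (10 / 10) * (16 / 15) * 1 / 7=16 / 15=1.07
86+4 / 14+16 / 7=620 / 7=88.57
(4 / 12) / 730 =1 / 2190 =0.00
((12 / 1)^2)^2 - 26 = 20710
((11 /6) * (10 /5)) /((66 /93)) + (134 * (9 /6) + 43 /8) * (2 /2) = 5077 /24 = 211.54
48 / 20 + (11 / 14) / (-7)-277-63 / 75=-675103 / 2450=-275.55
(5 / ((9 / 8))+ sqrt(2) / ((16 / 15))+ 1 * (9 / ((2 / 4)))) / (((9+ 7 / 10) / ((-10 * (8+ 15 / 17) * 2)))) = -6100400 / 14841 - 56625 * sqrt(2) / 3298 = -435.33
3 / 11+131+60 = 2104 / 11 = 191.27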